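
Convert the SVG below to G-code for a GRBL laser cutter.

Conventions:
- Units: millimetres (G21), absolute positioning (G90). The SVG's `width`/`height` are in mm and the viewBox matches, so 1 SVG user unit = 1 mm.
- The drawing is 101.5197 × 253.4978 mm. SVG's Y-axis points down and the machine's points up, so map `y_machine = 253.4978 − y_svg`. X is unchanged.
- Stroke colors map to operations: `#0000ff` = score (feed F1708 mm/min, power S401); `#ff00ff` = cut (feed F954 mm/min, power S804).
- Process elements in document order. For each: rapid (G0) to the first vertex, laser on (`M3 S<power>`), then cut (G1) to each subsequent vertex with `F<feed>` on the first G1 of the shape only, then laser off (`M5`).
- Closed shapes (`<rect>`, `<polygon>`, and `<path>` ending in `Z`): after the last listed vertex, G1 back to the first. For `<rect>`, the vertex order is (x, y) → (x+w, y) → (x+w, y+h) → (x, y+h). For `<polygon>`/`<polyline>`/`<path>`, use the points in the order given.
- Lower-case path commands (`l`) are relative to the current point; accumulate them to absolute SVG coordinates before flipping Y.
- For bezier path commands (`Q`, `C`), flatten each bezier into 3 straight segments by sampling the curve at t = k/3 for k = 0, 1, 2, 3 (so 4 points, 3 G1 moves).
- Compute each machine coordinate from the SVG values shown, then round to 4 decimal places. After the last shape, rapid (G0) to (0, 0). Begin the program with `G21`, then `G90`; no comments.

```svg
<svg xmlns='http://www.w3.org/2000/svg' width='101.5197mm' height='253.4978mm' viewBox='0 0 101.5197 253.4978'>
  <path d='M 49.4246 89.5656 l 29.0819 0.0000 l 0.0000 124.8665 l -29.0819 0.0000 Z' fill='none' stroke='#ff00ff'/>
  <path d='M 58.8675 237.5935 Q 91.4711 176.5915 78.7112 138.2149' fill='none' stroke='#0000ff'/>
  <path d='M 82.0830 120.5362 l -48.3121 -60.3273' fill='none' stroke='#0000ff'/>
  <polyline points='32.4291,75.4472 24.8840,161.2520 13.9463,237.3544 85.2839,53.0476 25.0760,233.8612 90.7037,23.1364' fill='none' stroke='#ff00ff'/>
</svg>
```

G21
G90
G0 X49.4246 Y163.9322
M3 S804
G1 X78.5065 Y163.9322 F954
G1 X78.5065 Y39.0657
G1 X49.4246 Y39.0657
G1 X49.4246 Y163.9322
M5
G0 X58.8675 Y15.9043
M3 S401
G1 X75.5628 Y54.0584 F1708
G1 X82.1774 Y87.1846
G1 X78.7112 Y115.2829
M5
G0 X82.0830 Y132.9616
M3 S401
G1 X33.7709 Y193.2889 F1708
M5
G0 X32.4291 Y178.0506
M3 S804
G1 X24.8840 Y92.2458 F954
G1 X13.9463 Y16.1434
G1 X85.2839 Y200.4502
G1 X25.0760 Y19.6366
G1 X90.7037 Y230.3614
M5
G0 X0.0000 Y0.0000

viewBox `0 0 101.5197 253.4978` with mm width/height → 1 unit = 1 mm. Flip: y_m = 253.4978 − y_svg.

**Shape 1** — `<path>` rectangle, stroke `#ff00ff` → cut (S804, F954). Machine vertices: (49.4246,163.9322) → (78.5065,163.9322) → (78.5065,39.0657) → (49.4246,39.0657) → (49.4246,163.9322). Closed: final G1 returns to the first vertex.

**Shape 2** — `<path>` quadratic bezier, stroke `#0000ff` → score (S401, F1708). Control points (SVG): P0=(58.8675,237.5935), P1=(91.4711,176.5915), P2=(78.7112,138.2149); sampled at t=k/3. Machine vertices: (58.8675,15.9043) → (75.5628,54.0584) → (82.1774,87.1846) → (78.7112,115.2829). Open path.

**Shape 3** — `<path>` line segment, stroke `#0000ff` → score (S401, F1708). Machine vertices: (82.0830,132.9616) → (33.7709,193.2889). Open path.

**Shape 4** — `<polyline>` open polyline, stroke `#ff00ff` → cut (S804, F954). Machine vertices: (32.4291,178.0506) → (24.8840,92.2458) → (13.9463,16.1434) → (85.2839,200.4502) → (25.0760,19.6366) → (90.7037,230.3614). Open path.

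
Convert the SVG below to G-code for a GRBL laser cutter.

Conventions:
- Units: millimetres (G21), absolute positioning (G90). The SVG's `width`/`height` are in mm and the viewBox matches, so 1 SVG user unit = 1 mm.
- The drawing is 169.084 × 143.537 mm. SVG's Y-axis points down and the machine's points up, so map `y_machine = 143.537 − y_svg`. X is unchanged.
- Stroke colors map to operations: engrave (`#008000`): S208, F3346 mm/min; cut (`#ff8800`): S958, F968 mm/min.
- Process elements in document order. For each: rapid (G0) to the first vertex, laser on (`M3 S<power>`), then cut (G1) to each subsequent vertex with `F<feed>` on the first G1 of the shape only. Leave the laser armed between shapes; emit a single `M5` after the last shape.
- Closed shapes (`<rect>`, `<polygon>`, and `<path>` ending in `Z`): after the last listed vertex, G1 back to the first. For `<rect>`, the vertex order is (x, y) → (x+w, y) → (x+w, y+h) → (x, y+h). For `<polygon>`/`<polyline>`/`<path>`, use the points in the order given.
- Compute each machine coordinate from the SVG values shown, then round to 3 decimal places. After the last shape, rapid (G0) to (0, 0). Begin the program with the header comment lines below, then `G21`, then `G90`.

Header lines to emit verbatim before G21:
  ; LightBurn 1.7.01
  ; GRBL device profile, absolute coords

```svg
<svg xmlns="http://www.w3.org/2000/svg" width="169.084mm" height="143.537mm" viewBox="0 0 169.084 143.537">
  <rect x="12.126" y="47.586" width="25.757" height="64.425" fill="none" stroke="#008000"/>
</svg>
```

; LightBurn 1.7.01
; GRBL device profile, absolute coords
G21
G90
G0 X12.126 Y95.951
M3 S208
G1 X37.883 Y95.951 F3346
G1 X37.883 Y31.526
G1 X12.126 Y31.526
G1 X12.126 Y95.951
M5
G0 X0.000 Y0.000

viewBox `0 0 169.084 143.537` with mm width/height → 1 unit = 1 mm. Flip: y_m = 143.537 − y_svg.

**Shape 1** — `<rect>` rectangle, stroke `#008000` → engrave (S208, F3346). Machine vertices: (12.126,95.951) → (37.883,95.951) → (37.883,31.526) → (12.126,31.526) → (12.126,95.951). Closed: final G1 returns to the first vertex.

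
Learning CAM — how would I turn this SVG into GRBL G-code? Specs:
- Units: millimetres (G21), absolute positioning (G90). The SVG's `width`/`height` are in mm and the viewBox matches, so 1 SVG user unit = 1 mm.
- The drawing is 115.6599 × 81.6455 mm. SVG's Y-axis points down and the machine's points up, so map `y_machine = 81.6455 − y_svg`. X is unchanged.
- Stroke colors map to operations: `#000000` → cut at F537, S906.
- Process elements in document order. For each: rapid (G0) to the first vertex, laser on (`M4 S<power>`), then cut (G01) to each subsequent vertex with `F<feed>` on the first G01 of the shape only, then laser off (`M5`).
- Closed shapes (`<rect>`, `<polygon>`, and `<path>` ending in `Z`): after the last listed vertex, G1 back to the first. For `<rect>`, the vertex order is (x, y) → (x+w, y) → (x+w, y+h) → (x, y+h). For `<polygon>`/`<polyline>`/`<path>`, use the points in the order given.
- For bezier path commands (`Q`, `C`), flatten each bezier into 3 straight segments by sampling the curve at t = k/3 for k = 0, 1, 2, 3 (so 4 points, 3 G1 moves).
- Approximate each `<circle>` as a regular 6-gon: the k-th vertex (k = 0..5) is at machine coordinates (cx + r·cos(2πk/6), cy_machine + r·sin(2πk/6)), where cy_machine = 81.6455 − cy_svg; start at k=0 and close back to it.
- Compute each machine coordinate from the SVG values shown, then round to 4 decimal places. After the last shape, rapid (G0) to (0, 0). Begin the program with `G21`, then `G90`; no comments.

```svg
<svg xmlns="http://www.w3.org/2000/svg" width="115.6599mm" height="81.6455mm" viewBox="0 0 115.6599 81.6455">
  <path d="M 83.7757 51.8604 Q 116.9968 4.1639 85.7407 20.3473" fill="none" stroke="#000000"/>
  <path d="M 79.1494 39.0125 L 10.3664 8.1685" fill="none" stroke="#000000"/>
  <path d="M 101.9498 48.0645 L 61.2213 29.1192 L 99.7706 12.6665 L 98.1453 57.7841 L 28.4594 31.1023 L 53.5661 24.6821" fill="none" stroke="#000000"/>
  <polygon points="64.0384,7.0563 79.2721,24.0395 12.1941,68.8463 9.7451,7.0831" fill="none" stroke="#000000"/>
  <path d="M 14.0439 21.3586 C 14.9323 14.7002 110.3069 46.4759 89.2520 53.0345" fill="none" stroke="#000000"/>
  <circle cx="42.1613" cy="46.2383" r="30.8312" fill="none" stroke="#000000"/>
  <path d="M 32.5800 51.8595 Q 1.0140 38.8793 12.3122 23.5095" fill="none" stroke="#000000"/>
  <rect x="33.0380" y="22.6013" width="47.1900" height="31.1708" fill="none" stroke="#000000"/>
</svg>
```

G21
G90
G0 X83.7757 Y29.7851
M4 S906
G01 X98.7590 Y54.4850 F537
G01 X99.4140 Y64.9894
G01 X85.7407 Y61.2982
M5
G0 X79.1494 Y42.6330
M4 S906
G01 X10.3664 Y73.4770 F537
M5
G0 X101.9498 Y33.5810
M4 S906
G01 X61.2213 Y52.5263 F537
G01 X99.7706 Y68.9790
G01 X98.1453 Y23.8614
G01 X28.4594 Y50.5432
G01 X53.5661 Y56.9634
M5
G0 X64.0384 Y74.5892
M4 S906
G01 X79.2721 Y57.6060 F537
G01 X12.1941 Y12.7992
G01 X9.7451 Y74.5624
G01 X64.0384 Y74.5892
M5
G0 X14.0439 Y60.2869
M4 S906
G01 X38.6160 Y56.4914 F537
G01 X79.3088 Y41.2178
G01 X89.2520 Y28.6110
M5
G0 X72.9925 Y35.4072
M4 S906
G01 X57.5769 Y62.1078 F537
G01 X26.7457 Y62.1078
G01 X11.3301 Y35.4072
G01 X26.7457 Y8.7066
G01 X57.5769 Y8.7066
G01 X72.9925 Y35.4072
M5
G0 X32.5800 Y29.7860
M4 S906
G01 X16.2987 Y38.7050 F537
G01 X9.5428 Y48.1550
G01 X12.3122 Y58.1360
M5
G0 X33.0380 Y59.0442
M4 S906
G01 X80.2280 Y59.0442 F537
G01 X80.2280 Y27.8734
G01 X33.0380 Y27.8734
G01 X33.0380 Y59.0442
M5
G0 X0.0000 Y0.0000

viewBox `0 0 115.6599 81.6455` with mm width/height → 1 unit = 1 mm. Flip: y_m = 81.6455 − y_svg.

**Shape 1** — `<path>` quadratic bezier, stroke `#000000` → cut (S906, F537). Control points (SVG): P0=(83.7757,51.8604), P1=(116.9968,4.1639), P2=(85.7407,20.3473); sampled at t=k/3. Machine vertices: (83.7757,29.7851) → (98.7590,54.4850) → (99.4140,64.9894) → (85.7407,61.2982). Open path.

**Shape 2** — `<path>` line segment, stroke `#000000` → cut (S906, F537). Machine vertices: (79.1494,42.6330) → (10.3664,73.4770). Open path.

**Shape 3** — `<path>` open polyline, stroke `#000000` → cut (S906, F537). Machine vertices: (101.9498,33.5810) → (61.2213,52.5263) → (99.7706,68.9790) → (98.1453,23.8614) → (28.4594,50.5432) → (53.5661,56.9634). Open path.

**Shape 4** — `<polygon>` closed polygon, stroke `#000000` → cut (S906, F537). Machine vertices: (64.0384,74.5892) → (79.2721,57.6060) → (12.1941,12.7992) → (9.7451,74.5624) → (64.0384,74.5892). Closed: final G1 returns to the first vertex.

**Shape 5** — `<path>` cubic bezier, stroke `#000000` → cut (S906, F537). Control points (SVG): P0=(14.0439,21.3586), P1=(14.9323,14.7002), P2=(110.3069,46.4759), P3=(89.2520,53.0345); sampled at t=k/3. Machine vertices: (14.0439,60.2869) → (38.6160,56.4914) → (79.3088,41.2178) → (89.2520,28.6110). Open path.

**Shape 6** — `<circle>` circle, stroke `#000000` → cut (S906, F537). Machine vertices: (72.9925,35.4072) → (57.5769,62.1078) → (26.7457,62.1078) → (11.3301,35.4072) → (26.7457,8.7066) → (57.5769,8.7066) → (72.9925,35.4072). Closed: final G1 returns to the first vertex.

**Shape 7** — `<path>` quadratic bezier, stroke `#000000` → cut (S906, F537). Control points (SVG): P0=(32.5800,51.8595), P1=(1.0140,38.8793), P2=(12.3122,23.5095); sampled at t=k/3. Machine vertices: (32.5800,29.7860) → (16.2987,38.7050) → (9.5428,48.1550) → (12.3122,58.1360). Open path.

**Shape 8** — `<rect>` rectangle, stroke `#000000` → cut (S906, F537). Machine vertices: (33.0380,59.0442) → (80.2280,59.0442) → (80.2280,27.8734) → (33.0380,27.8734) → (33.0380,59.0442). Closed: final G1 returns to the first vertex.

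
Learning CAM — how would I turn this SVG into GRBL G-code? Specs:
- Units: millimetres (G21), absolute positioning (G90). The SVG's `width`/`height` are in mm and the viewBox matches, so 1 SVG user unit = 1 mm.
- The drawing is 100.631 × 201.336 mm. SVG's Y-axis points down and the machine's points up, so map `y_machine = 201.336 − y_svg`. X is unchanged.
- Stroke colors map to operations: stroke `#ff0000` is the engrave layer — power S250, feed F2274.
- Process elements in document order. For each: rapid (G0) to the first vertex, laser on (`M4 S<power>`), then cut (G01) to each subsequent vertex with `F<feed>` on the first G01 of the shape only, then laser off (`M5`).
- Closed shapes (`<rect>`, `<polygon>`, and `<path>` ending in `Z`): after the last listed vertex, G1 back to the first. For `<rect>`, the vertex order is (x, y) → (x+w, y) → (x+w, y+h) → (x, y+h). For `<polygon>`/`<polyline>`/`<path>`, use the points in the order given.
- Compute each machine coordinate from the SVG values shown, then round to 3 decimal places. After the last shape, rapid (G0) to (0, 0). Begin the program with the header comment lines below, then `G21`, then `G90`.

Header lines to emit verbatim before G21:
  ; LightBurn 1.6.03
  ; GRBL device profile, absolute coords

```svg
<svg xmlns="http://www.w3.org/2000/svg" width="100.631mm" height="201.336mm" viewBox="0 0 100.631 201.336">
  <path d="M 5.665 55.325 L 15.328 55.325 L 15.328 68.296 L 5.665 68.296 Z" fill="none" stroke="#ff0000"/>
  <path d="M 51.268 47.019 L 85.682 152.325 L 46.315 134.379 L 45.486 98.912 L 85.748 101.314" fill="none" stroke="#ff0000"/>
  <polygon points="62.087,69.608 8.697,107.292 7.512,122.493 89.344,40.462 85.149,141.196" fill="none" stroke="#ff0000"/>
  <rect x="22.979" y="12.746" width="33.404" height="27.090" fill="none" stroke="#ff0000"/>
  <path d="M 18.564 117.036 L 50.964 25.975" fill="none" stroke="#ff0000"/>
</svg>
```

1 u = 1 mm; y_m = 201.336 − y.

[1] `<path>` rectangle, #ff0000→engrave S250 F2274: (5.665,146.011) → (15.328,146.011) → (15.328,133.040) → (5.665,133.040) → (5.665,146.011) (closed)

[2] `<path>` open polyline, #ff0000→engrave S250 F2274: (51.268,154.317) → (85.682,49.011) → (46.315,66.957) → (45.486,102.424) → (85.748,100.022)

[3] `<polygon>` closed polygon, #ff0000→engrave S250 F2274: (62.087,131.728) → (8.697,94.044) → (7.512,78.843) → (89.344,160.874) → (85.149,60.140) → (62.087,131.728) (closed)

[4] `<rect>` rectangle, #ff0000→engrave S250 F2274: (22.979,188.590) → (56.383,188.590) → (56.383,161.500) → (22.979,161.500) → (22.979,188.590) (closed)

[5] `<path>` line segment, #ff0000→engrave S250 F2274: (18.564,84.300) → (50.964,175.361)

; LightBurn 1.6.03
; GRBL device profile, absolute coords
G21
G90
G0 X5.665 Y146.011
M4 S250
G01 X15.328 Y146.011 F2274
G01 X15.328 Y133.040
G01 X5.665 Y133.040
G01 X5.665 Y146.011
M5
G0 X51.268 Y154.317
M4 S250
G01 X85.682 Y49.011 F2274
G01 X46.315 Y66.957
G01 X45.486 Y102.424
G01 X85.748 Y100.022
M5
G0 X62.087 Y131.728
M4 S250
G01 X8.697 Y94.044 F2274
G01 X7.512 Y78.843
G01 X89.344 Y160.874
G01 X85.149 Y60.140
G01 X62.087 Y131.728
M5
G0 X22.979 Y188.590
M4 S250
G01 X56.383 Y188.590 F2274
G01 X56.383 Y161.500
G01 X22.979 Y161.500
G01 X22.979 Y188.590
M5
G0 X18.564 Y84.300
M4 S250
G01 X50.964 Y175.361 F2274
M5
G0 X0.000 Y0.000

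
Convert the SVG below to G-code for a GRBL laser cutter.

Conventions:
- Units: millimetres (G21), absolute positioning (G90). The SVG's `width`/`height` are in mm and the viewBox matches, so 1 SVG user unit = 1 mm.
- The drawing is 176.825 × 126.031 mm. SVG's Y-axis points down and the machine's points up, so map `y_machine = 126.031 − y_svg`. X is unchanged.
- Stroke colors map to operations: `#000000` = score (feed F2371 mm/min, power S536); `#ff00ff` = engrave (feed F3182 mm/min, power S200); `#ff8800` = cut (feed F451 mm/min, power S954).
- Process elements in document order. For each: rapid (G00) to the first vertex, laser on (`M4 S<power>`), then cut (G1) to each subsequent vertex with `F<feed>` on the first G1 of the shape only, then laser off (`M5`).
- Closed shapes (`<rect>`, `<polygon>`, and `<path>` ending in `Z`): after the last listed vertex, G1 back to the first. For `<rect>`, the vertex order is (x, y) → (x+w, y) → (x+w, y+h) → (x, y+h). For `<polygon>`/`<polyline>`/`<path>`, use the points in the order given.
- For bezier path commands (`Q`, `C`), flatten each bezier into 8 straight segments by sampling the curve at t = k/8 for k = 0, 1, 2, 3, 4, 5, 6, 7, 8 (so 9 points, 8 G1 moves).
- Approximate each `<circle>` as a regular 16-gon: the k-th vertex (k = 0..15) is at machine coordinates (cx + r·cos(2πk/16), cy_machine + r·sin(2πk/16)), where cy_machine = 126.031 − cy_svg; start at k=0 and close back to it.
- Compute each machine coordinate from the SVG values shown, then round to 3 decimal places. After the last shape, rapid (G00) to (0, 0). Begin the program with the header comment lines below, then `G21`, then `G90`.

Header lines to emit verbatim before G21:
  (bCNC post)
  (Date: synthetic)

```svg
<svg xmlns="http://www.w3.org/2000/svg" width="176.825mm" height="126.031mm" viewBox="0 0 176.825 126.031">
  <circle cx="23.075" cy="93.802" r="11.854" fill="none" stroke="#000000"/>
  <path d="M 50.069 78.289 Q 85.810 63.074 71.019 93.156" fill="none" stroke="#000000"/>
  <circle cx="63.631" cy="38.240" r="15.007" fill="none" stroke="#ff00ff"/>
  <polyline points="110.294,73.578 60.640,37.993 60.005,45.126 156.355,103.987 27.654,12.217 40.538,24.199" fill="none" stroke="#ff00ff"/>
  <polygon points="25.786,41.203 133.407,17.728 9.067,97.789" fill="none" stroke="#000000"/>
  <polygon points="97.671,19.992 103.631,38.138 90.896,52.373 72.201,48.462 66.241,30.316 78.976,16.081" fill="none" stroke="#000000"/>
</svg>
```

(bCNC post)
(Date: synthetic)
G21
G90
G00 X34.929 Y32.229
M4 S536
G1 X34.027 Y36.765 F2371
G1 X31.457 Y40.611
G1 X27.611 Y43.181
G1 X23.075 Y44.083
G1 X18.539 Y43.181
G1 X14.693 Y40.611
G1 X12.123 Y36.765
G1 X11.221 Y32.229
G1 X12.123 Y27.693
G1 X14.693 Y23.847
G1 X18.539 Y21.277
G1 X23.075 Y20.375
G1 X27.611 Y21.277
G1 X31.457 Y23.847
G1 X34.027 Y27.693
G1 X34.929 Y32.229
M5
G00 X50.069 Y47.742
M4 S536
G1 X58.215 Y50.838 F2371
G1 X64.781 Y52.518
G1 X69.769 Y52.783
G1 X73.177 Y51.633
G1 X75.006 Y49.067
G1 X75.256 Y45.085
G1 X73.927 Y39.688
G1 X71.019 Y32.875
M5
G00 X78.638 Y87.791
M4 S200
G1 X77.496 Y93.534 F3182
G1 X74.243 Y98.403
G1 X69.374 Y101.656
G1 X63.631 Y102.798
G1 X57.888 Y101.656
G1 X53.019 Y98.403
G1 X49.766 Y93.534
G1 X48.624 Y87.791
G1 X49.766 Y82.048
G1 X53.019 Y77.179
G1 X57.888 Y73.926
G1 X63.631 Y72.784
G1 X69.374 Y73.926
G1 X74.243 Y77.179
G1 X77.496 Y82.048
G1 X78.638 Y87.791
M5
G00 X110.294 Y52.453
M4 S200
G1 X60.640 Y88.038 F3182
G1 X60.005 Y80.905
G1 X156.355 Y22.044
G1 X27.654 Y113.814
G1 X40.538 Y101.832
M5
G00 X25.786 Y84.828
M4 S536
G1 X133.407 Y108.303 F2371
G1 X9.067 Y28.242
G1 X25.786 Y84.828
M5
G00 X97.671 Y106.039
M4 S536
G1 X103.631 Y87.893 F2371
G1 X90.896 Y73.658
G1 X72.201 Y77.569
G1 X66.241 Y95.715
G1 X78.976 Y109.950
G1 X97.671 Y106.039
M5
G00 X0.000 Y0.000

Since the viewBox matches the mm dimensions, user units are millimetres directly. The only transform is the Y-flip y_m = 126.031 − y_svg.

Shape 1 is a circle drawn with `<circle>`. Its stroke #000000 means score at S536, F2371. After flipping Y the toolpath is (34.929,32.229) → (34.027,36.765) → (31.457,40.611) → (27.611,43.181) → (23.075,44.083) → (18.539,43.181) → (14.693,40.611) → (12.123,36.765) → (11.221,32.229) → (12.123,27.693) → (14.693,23.847) → (18.539,21.277) → (23.075,20.375) → (27.611,21.277) → (31.457,23.847) → (34.027,27.693) → (34.929,32.229), returning to the start.

Shape 2 is a quadratic bezier drawn with `<path>`. Its stroke #000000 means score at S536, F2371. After flipping Y the toolpath is (50.069,47.742) → (58.215,50.838) → (64.781,52.518) → (69.769,52.783) → (73.177,51.633) → (75.006,49.067) → (75.256,45.085) → (73.927,39.688) → (71.019,32.875).

Shape 3 is a circle drawn with `<circle>`. Its stroke #ff00ff means engrave at S200, F3182. After flipping Y the toolpath is (78.638,87.791) → (77.496,93.534) → (74.243,98.403) → (69.374,101.656) → (63.631,102.798) → (57.888,101.656) → (53.019,98.403) → (49.766,93.534) → (48.624,87.791) → (49.766,82.048) → (53.019,77.179) → (57.888,73.926) → (63.631,72.784) → (69.374,73.926) → (74.243,77.179) → (77.496,82.048) → (78.638,87.791), returning to the start.

Shape 4 is a open polyline drawn with `<polyline>`. Its stroke #ff00ff means engrave at S200, F3182. After flipping Y the toolpath is (110.294,52.453) → (60.640,88.038) → (60.005,80.905) → (156.355,22.044) → (27.654,113.814) → (40.538,101.832).

Shape 5 is a closed polygon drawn with `<polygon>`. Its stroke #000000 means score at S536, F2371. After flipping Y the toolpath is (25.786,84.828) → (133.407,108.303) → (9.067,28.242) → (25.786,84.828), returning to the start.

Shape 6 is a regular polygon drawn with `<polygon>`. Its stroke #000000 means score at S536, F2371. After flipping Y the toolpath is (97.671,106.039) → (103.631,87.893) → (90.896,73.658) → (72.201,77.569) → (66.241,95.715) → (78.976,109.950) → (97.671,106.039), returning to the start.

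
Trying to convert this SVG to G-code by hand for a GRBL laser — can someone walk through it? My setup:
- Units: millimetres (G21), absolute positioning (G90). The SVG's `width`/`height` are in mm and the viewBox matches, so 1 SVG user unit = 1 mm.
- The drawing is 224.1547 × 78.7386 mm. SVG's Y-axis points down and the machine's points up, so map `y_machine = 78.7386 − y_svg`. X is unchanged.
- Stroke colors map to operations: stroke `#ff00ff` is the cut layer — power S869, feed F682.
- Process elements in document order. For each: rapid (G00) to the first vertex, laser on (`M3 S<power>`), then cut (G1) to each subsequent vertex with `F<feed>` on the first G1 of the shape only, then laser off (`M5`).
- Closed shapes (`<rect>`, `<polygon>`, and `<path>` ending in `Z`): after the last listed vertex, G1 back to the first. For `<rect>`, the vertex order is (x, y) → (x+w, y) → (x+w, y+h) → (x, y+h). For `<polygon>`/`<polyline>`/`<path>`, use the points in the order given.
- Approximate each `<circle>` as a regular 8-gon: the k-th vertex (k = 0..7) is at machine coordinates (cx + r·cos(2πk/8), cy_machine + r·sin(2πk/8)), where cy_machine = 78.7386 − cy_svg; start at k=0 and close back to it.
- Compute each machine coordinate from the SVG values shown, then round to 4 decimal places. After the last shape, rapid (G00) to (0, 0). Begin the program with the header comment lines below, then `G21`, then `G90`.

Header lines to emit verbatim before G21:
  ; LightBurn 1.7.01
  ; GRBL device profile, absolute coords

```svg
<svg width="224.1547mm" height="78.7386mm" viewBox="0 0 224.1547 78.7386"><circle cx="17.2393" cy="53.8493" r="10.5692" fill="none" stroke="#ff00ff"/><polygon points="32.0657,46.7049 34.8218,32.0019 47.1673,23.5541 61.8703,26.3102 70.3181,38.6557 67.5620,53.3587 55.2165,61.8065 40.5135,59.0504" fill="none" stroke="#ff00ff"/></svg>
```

; LightBurn 1.7.01
; GRBL device profile, absolute coords
G21
G90
G00 X27.8085 Y24.8893
M3 S869
G1 X24.7129 Y32.3629 F682
G1 X17.2393 Y35.4585
G1 X9.7657 Y32.3629
G1 X6.6701 Y24.8893
G1 X9.7657 Y17.4157
G1 X17.2393 Y14.3201
G1 X24.7129 Y17.4157
G1 X27.8085 Y24.8893
M5
G00 X32.0657 Y32.0337
M3 S869
G1 X34.8218 Y46.7367 F682
G1 X47.1673 Y55.1845
G1 X61.8703 Y52.4284
G1 X70.3181 Y40.0829
G1 X67.5620 Y25.3799
G1 X55.2165 Y16.9321
G1 X40.5135 Y19.6882
G1 X32.0657 Y32.0337
M5
G00 X0.0000 Y0.0000

viewBox `0 0 224.1547 78.7386` with mm width/height → 1 unit = 1 mm. Flip: y_m = 78.7386 − y_svg.

**Shape 1** — `<circle>` circle, stroke `#ff00ff` → cut (S869, F682). Machine vertices: (27.8085,24.8893) → (24.7129,32.3629) → (17.2393,35.4585) → (9.7657,32.3629) → (6.6701,24.8893) → (9.7657,17.4157) → (17.2393,14.3201) → (24.7129,17.4157) → (27.8085,24.8893). Closed: final G1 returns to the first vertex.

**Shape 2** — `<polygon>` regular polygon, stroke `#ff00ff` → cut (S869, F682). Machine vertices: (32.0657,32.0337) → (34.8218,46.7367) → (47.1673,55.1845) → (61.8703,52.4284) → (70.3181,40.0829) → (67.5620,25.3799) → (55.2165,16.9321) → (40.5135,19.6882) → (32.0657,32.0337). Closed: final G1 returns to the first vertex.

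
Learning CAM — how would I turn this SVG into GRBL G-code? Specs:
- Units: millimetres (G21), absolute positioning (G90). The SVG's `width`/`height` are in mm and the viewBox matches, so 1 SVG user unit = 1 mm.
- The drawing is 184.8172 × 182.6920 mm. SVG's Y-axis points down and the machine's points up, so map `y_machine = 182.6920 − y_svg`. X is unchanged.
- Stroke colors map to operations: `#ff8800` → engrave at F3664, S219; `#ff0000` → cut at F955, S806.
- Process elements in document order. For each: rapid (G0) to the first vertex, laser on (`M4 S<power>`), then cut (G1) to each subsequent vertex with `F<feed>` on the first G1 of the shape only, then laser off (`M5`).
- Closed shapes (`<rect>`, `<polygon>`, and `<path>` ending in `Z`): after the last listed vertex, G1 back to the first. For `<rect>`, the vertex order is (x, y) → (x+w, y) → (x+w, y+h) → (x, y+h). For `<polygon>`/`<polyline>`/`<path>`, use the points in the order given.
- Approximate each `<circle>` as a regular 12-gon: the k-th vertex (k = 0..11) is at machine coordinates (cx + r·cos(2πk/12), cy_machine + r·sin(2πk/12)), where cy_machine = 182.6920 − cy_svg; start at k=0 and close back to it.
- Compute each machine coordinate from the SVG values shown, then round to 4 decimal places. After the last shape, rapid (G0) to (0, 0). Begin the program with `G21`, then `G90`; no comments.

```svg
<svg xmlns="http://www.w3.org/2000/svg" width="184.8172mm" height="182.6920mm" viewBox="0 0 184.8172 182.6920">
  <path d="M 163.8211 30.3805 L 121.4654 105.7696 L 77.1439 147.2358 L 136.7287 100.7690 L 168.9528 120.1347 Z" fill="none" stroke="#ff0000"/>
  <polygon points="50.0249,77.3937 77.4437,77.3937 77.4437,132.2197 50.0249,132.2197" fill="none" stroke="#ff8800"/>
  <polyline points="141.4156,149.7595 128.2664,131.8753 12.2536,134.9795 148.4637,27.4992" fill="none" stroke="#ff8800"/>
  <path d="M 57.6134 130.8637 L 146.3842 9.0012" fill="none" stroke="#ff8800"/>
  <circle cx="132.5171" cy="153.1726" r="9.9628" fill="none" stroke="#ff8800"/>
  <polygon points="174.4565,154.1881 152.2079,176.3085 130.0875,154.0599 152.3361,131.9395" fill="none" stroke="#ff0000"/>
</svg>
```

G21
G90
G0 X163.8211 Y152.3115
M4 S806
G1 X121.4654 Y76.9224 F955
G1 X77.1439 Y35.4562
G1 X136.7287 Y81.9230
G1 X168.9528 Y62.5573
G1 X163.8211 Y152.3115
M5
G0 X50.0249 Y105.2983
M4 S219
G1 X77.4437 Y105.2983 F3664
G1 X77.4437 Y50.4723
G1 X50.0249 Y50.4723
G1 X50.0249 Y105.2983
M5
G0 X141.4156 Y32.9325
M4 S219
G1 X128.2664 Y50.8167 F3664
G1 X12.2536 Y47.7125
G1 X148.4637 Y155.1928
M5
G0 X57.6134 Y51.8283
M4 S219
G1 X146.3842 Y173.6908 F3664
M5
G0 X142.4799 Y29.5194
M4 S219
G1 X141.1451 Y34.5008 F3664
G1 X137.4985 Y38.1474
G1 X132.5171 Y39.4822
G1 X127.5357 Y38.1474
G1 X123.8891 Y34.5008
G1 X122.5543 Y29.5194
G1 X123.8891 Y24.5380
G1 X127.5357 Y20.8914
G1 X132.5171 Y19.5566
G1 X137.4985 Y20.8914
G1 X141.1451 Y24.5380
G1 X142.4799 Y29.5194
M5
G0 X174.4565 Y28.5039
M4 S806
G1 X152.2079 Y6.3835 F955
G1 X130.0875 Y28.6321
G1 X152.3361 Y50.7525
G1 X174.4565 Y28.5039
M5
G0 X0.0000 Y0.0000

Since the viewBox matches the mm dimensions, user units are millimetres directly. The only transform is the Y-flip y_m = 182.6920 − y_svg.

Shape 1 is a closed polygon drawn with `<path>`. Its stroke #ff0000 means cut at S806, F955. After flipping Y the toolpath is (163.8211,152.3115) → (121.4654,76.9224) → (77.1439,35.4562) → (136.7287,81.9230) → (168.9528,62.5573) → (163.8211,152.3115), returning to the start.

Shape 2 is a rectangle drawn with `<polygon>`. Its stroke #ff8800 means engrave at S219, F3664. After flipping Y the toolpath is (50.0249,105.2983) → (77.4437,105.2983) → (77.4437,50.4723) → (50.0249,50.4723) → (50.0249,105.2983), returning to the start.

Shape 3 is a open polyline drawn with `<polyline>`. Its stroke #ff8800 means engrave at S219, F3664. After flipping Y the toolpath is (141.4156,32.9325) → (128.2664,50.8167) → (12.2536,47.7125) → (148.4637,155.1928).

Shape 4 is a line segment drawn with `<path>`. Its stroke #ff8800 means engrave at S219, F3664. After flipping Y the toolpath is (57.6134,51.8283) → (146.3842,173.6908).

Shape 5 is a circle drawn with `<circle>`. Its stroke #ff8800 means engrave at S219, F3664. After flipping Y the toolpath is (142.4799,29.5194) → (141.1451,34.5008) → (137.4985,38.1474) → (132.5171,39.4822) → (127.5357,38.1474) → (123.8891,34.5008) → (122.5543,29.5194) → (123.8891,24.5380) → (127.5357,20.8914) → (132.5171,19.5566) → (137.4985,20.8914) → (141.1451,24.5380) → (142.4799,29.5194), returning to the start.

Shape 6 is a regular polygon drawn with `<polygon>`. Its stroke #ff0000 means cut at S806, F955. After flipping Y the toolpath is (174.4565,28.5039) → (152.2079,6.3835) → (130.0875,28.6321) → (152.3361,50.7525) → (174.4565,28.5039), returning to the start.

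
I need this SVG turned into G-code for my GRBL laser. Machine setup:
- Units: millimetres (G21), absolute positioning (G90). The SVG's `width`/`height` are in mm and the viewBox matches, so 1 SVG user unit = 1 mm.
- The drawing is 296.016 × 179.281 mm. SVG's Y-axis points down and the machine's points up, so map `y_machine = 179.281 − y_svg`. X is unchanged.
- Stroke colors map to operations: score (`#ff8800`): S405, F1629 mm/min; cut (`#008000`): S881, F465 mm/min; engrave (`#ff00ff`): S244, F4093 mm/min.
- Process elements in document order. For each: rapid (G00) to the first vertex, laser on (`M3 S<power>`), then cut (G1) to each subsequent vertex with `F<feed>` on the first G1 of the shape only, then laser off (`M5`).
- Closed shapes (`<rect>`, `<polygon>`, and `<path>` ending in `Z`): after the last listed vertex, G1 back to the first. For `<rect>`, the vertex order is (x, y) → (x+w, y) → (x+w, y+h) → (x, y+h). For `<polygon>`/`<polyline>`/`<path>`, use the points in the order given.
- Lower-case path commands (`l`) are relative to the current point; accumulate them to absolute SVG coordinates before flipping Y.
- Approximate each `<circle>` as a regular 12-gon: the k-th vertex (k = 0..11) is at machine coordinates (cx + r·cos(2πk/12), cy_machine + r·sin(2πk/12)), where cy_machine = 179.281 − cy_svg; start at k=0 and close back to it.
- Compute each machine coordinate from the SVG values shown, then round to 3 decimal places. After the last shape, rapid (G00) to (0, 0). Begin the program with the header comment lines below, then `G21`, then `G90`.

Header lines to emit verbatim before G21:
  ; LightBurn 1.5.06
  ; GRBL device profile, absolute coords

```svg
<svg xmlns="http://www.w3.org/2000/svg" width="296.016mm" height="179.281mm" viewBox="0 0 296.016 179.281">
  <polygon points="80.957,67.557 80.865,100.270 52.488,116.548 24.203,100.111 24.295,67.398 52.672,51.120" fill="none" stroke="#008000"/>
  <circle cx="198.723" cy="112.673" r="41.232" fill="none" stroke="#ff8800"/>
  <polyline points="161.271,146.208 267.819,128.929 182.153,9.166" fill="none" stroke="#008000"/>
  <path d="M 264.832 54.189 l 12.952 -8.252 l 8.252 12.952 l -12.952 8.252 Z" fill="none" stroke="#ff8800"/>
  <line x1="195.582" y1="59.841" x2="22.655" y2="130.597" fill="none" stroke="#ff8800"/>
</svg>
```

; LightBurn 1.5.06
; GRBL device profile, absolute coords
G21
G90
G00 X80.957 Y111.724
M3 S881
G1 X80.865 Y79.011 F465
G1 X52.488 Y62.733
G1 X24.203 Y79.170
G1 X24.295 Y111.883
G1 X52.672 Y128.161
G1 X80.957 Y111.724
M5
G00 X239.955 Y66.608
M3 S405
G1 X234.431 Y87.224 F1629
G1 X219.339 Y102.316
G1 X198.723 Y107.840
G1 X178.107 Y102.316
G1 X163.015 Y87.224
G1 X157.491 Y66.608
G1 X163.015 Y45.992
G1 X178.107 Y30.900
G1 X198.723 Y25.376
G1 X219.339 Y30.900
G1 X234.431 Y45.992
G1 X239.955 Y66.608
M5
G00 X161.271 Y33.073
M3 S881
G1 X267.819 Y50.352 F465
G1 X182.153 Y170.115
M5
G00 X264.832 Y125.092
M3 S405
G1 X277.784 Y133.344 F1629
G1 X286.036 Y120.392
G1 X273.084 Y112.140
G1 X264.832 Y125.092
M5
G00 X195.582 Y119.440
M3 S405
G1 X22.655 Y48.684 F1629
M5
G00 X0.000 Y0.000

1 u = 1 mm; y_m = 179.281 − y.

[1] `<polygon>` regular polygon, #008000→cut S881 F465: (80.957,111.724) → (80.865,79.011) → (52.488,62.733) → (24.203,79.170) → (24.295,111.883) → (52.672,128.161) → (80.957,111.724) (closed)

[2] `<circle>` circle, #ff8800→score S405 F1629: (239.955,66.608) → (234.431,87.224) → (219.339,102.316) → (198.723,107.840) → (178.107,102.316) → (163.015,87.224) → (157.491,66.608) → (163.015,45.992) → (178.107,30.900) → (198.723,25.376) → (219.339,30.900) → (234.431,45.992) → (239.955,66.608) (closed)

[3] `<polyline>` open polyline, #008000→cut S881 F465: (161.271,33.073) → (267.819,50.352) → (182.153,170.115)

[4] `<path>` regular polygon, #ff8800→score S405 F1629: (264.832,125.092) → (277.784,133.344) → (286.036,120.392) → (273.084,112.140) → (264.832,125.092) (closed)

[5] `<line>` line segment, #ff8800→score S405 F1629: (195.582,119.440) → (22.655,48.684)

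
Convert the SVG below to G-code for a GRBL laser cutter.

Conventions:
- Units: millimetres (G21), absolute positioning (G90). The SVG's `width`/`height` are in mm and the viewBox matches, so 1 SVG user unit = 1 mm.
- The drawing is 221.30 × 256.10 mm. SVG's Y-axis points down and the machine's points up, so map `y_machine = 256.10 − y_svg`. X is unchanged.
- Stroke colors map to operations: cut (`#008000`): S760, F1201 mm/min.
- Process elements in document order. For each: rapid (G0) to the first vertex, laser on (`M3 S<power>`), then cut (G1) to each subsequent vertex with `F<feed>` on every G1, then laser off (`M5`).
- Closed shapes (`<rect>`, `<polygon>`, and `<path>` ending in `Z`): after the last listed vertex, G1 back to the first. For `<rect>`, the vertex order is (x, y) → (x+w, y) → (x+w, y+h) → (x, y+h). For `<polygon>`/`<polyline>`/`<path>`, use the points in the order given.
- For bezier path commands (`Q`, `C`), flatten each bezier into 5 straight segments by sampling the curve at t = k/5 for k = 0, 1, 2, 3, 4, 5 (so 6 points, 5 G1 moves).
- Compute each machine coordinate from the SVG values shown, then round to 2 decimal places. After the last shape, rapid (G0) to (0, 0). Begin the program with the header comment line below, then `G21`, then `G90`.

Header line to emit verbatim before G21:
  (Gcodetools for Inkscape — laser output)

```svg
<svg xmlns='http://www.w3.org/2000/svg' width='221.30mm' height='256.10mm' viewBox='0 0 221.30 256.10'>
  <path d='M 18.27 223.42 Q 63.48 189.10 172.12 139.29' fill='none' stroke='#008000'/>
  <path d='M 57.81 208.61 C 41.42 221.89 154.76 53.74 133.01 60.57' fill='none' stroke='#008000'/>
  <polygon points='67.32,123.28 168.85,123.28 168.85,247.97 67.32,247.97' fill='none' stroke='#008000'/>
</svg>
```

viewBox `0 0 221.30 256.10` with mm width/height → 1 unit = 1 mm. Flip: y_m = 256.10 − y_svg.

**Shape 1** — `<path>` quadratic bezier, stroke `#008000` → cut (S760, F1201). Control points (SVG): P0=(18.27,223.42), P1=(63.48,189.10), P2=(172.12,139.29); sampled at t=k/5. Machine vertices: (18.27,32.68) → (38.89,47.03) → (64.59,62.61) → (95.36,79.44) → (131.20,97.51) → (172.12,116.81). Open path.

**Shape 2** — `<path>` cubic bezier, stroke `#008000` → cut (S760, F1201). Control points (SVG): P0=(57.81,208.61), P1=(41.42,221.89), P2=(154.76,53.74), P3=(133.01,60.57); sampled at t=k/5. Machine vertices: (57.81,47.49) → (61.43,58.44) → (83.46,95.83) → (111.22,142.55) → (131.97,181.48) → (133.01,195.53). Open path.

**Shape 3** — `<polygon>` rectangle, stroke `#008000` → cut (S760, F1201). Machine vertices: (67.32,132.82) → (168.85,132.82) → (168.85,8.13) → (67.32,8.13) → (67.32,132.82). Closed: final G1 returns to the first vertex.

(Gcodetools for Inkscape — laser output)
G21
G90
G0 X18.27 Y32.68
M3 S760
G1 X38.89 Y47.03 F1201
G1 X64.59 Y62.61 F1201
G1 X95.36 Y79.44 F1201
G1 X131.20 Y97.51 F1201
G1 X172.12 Y116.81 F1201
M5
G0 X57.81 Y47.49
M3 S760
G1 X61.43 Y58.44 F1201
G1 X83.46 Y95.83 F1201
G1 X111.22 Y142.55 F1201
G1 X131.97 Y181.48 F1201
G1 X133.01 Y195.53 F1201
M5
G0 X67.32 Y132.82
M3 S760
G1 X168.85 Y132.82 F1201
G1 X168.85 Y8.13 F1201
G1 X67.32 Y8.13 F1201
G1 X67.32 Y132.82 F1201
M5
G0 X0.00 Y0.00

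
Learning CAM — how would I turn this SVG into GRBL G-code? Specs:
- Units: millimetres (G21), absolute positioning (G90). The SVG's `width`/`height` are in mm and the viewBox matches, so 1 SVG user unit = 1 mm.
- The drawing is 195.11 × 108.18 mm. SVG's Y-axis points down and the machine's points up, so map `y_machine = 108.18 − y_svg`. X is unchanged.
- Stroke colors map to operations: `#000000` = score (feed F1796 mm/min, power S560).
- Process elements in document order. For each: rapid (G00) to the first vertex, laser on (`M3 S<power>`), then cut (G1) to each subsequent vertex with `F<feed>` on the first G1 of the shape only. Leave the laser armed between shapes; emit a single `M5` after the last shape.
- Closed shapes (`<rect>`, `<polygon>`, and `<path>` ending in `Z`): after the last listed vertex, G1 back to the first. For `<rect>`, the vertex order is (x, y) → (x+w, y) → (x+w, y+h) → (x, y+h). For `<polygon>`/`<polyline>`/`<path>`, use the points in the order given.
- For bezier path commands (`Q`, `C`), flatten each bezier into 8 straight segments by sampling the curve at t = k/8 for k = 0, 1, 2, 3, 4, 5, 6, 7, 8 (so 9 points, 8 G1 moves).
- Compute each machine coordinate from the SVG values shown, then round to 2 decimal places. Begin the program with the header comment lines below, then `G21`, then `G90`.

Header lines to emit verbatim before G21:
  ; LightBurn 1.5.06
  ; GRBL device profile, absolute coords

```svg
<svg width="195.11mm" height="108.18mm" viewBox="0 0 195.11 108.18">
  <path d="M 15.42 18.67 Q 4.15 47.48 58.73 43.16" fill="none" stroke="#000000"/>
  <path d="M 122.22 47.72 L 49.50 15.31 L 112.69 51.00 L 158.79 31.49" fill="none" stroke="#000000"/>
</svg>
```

Since the viewBox matches the mm dimensions, user units are millimetres directly. The only transform is the Y-flip y_m = 108.18 − y_svg.

Shape 1 is a quadratic bezier drawn with `<path>`. Its stroke #000000 means score at S560, F1796. After flipping Y the toolpath is (15.42,89.51) → (13.63,82.83) → (13.90,77.18) → (16.23,72.56) → (20.61,68.98) → (27.06,66.44) → (35.56,64.93) → (46.11,64.46) → (58.73,65.02).

Shape 2 is a open polyline drawn with `<path>`. Its stroke #000000 means score at S560, F1796. After flipping Y the toolpath is (122.22,60.46) → (49.50,92.87) → (112.69,57.18) → (158.79,76.69).

; LightBurn 1.5.06
; GRBL device profile, absolute coords
G21
G90
G00 X15.42 Y89.51
M3 S560
G1 X13.63 Y82.83 F1796
G1 X13.90 Y77.18
G1 X16.23 Y72.56
G1 X20.61 Y68.98
G1 X27.06 Y66.44
G1 X35.56 Y64.93
G1 X46.11 Y64.46
G1 X58.73 Y65.02
G00 X122.22 Y60.46
M3 S560
G1 X49.50 Y92.87 F1796
G1 X112.69 Y57.18
G1 X158.79 Y76.69
M5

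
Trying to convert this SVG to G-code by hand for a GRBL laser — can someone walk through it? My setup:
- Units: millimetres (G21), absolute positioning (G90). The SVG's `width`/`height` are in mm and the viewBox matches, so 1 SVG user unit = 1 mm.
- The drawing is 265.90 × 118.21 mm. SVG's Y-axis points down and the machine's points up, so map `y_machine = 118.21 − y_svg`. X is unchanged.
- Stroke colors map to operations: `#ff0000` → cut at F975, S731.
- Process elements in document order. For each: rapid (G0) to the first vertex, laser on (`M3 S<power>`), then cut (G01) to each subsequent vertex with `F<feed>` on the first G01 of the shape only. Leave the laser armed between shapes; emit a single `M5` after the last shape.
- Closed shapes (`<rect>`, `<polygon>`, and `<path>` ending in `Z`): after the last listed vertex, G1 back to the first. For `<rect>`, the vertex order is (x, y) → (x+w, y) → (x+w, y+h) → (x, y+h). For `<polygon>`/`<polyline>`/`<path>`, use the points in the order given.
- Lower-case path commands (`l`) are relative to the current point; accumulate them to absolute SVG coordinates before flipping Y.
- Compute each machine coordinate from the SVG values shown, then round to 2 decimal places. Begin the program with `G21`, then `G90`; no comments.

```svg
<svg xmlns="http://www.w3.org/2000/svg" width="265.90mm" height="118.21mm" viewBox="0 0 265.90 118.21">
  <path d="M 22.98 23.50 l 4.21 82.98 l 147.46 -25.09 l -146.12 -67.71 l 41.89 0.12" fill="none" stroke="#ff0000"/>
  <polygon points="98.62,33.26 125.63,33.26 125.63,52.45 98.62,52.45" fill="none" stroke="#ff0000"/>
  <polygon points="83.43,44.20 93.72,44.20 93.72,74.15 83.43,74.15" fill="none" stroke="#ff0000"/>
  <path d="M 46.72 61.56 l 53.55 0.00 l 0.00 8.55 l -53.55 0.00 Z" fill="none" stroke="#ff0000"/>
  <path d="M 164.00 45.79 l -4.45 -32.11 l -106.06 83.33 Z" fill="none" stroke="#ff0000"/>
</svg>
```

G21
G90
G0 X22.98 Y94.71
M3 S731
G01 X27.19 Y11.73 F975
G01 X174.65 Y36.82
G01 X28.53 Y104.53
G01 X70.42 Y104.41
G0 X98.62 Y84.95
M3 S731
G01 X125.63 Y84.95 F975
G01 X125.63 Y65.76
G01 X98.62 Y65.76
G01 X98.62 Y84.95
G0 X83.43 Y74.01
M3 S731
G01 X93.72 Y74.01 F975
G01 X93.72 Y44.06
G01 X83.43 Y44.06
G01 X83.43 Y74.01
G0 X46.72 Y56.65
M3 S731
G01 X100.27 Y56.65 F975
G01 X100.27 Y48.10
G01 X46.72 Y48.10
G01 X46.72 Y56.65
G0 X164.00 Y72.42
M3 S731
G01 X159.55 Y104.53 F975
G01 X53.49 Y21.20
G01 X164.00 Y72.42
M5

viewBox `0 0 265.90 118.21` with mm width/height → 1 unit = 1 mm. Flip: y_m = 118.21 − y_svg.

**Shape 1** — `<path>` open polyline, stroke `#ff0000` → cut (S731, F975). Machine vertices: (22.98,94.71) → (27.19,11.73) → (174.65,36.82) → (28.53,104.53) → (70.42,104.41). Open path.

**Shape 2** — `<polygon>` rectangle, stroke `#ff0000` → cut (S731, F975). Machine vertices: (98.62,84.95) → (125.63,84.95) → (125.63,65.76) → (98.62,65.76) → (98.62,84.95). Closed: final G1 returns to the first vertex.

**Shape 3** — `<polygon>` rectangle, stroke `#ff0000` → cut (S731, F975). Machine vertices: (83.43,74.01) → (93.72,74.01) → (93.72,44.06) → (83.43,44.06) → (83.43,74.01). Closed: final G1 returns to the first vertex.

**Shape 4** — `<path>` rectangle, stroke `#ff0000` → cut (S731, F975). Machine vertices: (46.72,56.65) → (100.27,56.65) → (100.27,48.10) → (46.72,48.10) → (46.72,56.65). Closed: final G1 returns to the first vertex.

**Shape 5** — `<path>` closed polygon, stroke `#ff0000` → cut (S731, F975). Machine vertices: (164.00,72.42) → (159.55,104.53) → (53.49,21.20) → (164.00,72.42). Closed: final G1 returns to the first vertex.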